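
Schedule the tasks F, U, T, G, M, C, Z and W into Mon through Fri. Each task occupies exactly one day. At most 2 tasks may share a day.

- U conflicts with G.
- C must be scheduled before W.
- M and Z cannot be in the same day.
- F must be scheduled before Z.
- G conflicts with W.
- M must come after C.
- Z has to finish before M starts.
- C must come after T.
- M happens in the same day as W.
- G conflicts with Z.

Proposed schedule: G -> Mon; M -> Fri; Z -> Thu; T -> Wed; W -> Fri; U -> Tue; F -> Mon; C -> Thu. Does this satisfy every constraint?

Yes

G conflicts with W — holds.
M happens in the same day as W — holds.
F must be scheduled before Z — holds.
M must come after C — holds.
At most 2 tasks may share a day — holds.
Z has to finish before M starts — holds.
C must come after T — holds.
C must be scheduled before W — holds.
M and Z cannot be in the same day — holds.
U conflicts with G — holds.
G conflicts with Z — holds.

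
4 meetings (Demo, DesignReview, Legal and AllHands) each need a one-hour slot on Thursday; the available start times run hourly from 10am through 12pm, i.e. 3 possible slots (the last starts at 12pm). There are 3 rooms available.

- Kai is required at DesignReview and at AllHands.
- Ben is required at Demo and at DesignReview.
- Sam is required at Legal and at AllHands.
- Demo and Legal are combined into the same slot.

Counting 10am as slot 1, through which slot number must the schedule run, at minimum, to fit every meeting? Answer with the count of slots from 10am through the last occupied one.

With at most 3 per slot and 4 meetings, at least 2 slots are needed.
Could 2 slots be enough, i.e. nothing placed later than 11am? No: Demo, DesignReview and AllHands must all be in different slots (Demo/DesignReview can't share; Demo/AllHands can't share; DesignReview/AllHands can't share), but only 2 slots are available: 3 meetings can't fit in 2 distinct slots.
So 2 slots is not enough.
3 works (last occupied slot: 12pm): for example AllHands -> 12pm, DesignReview -> 11am, Legal -> 10am, Demo -> 10am.

3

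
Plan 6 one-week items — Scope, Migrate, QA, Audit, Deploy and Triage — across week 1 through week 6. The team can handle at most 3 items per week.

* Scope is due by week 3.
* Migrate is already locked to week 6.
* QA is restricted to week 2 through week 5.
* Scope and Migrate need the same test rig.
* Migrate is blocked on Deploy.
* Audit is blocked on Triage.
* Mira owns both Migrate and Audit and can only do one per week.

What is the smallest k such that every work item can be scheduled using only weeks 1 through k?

The precedence chain requires at least 2 distinct weeks.
With at most 3 per week and 6 work items, at least 2 weeks are needed.
Migrate can't be placed before week 6, so the schedule must run through at least week 6.
6 works (last occupied week: week 6): for example QA=week 2, Scope=week 1, Deploy=week 1, Triage=week 1, Audit=week 2, Migrate=week 6.

6 weeks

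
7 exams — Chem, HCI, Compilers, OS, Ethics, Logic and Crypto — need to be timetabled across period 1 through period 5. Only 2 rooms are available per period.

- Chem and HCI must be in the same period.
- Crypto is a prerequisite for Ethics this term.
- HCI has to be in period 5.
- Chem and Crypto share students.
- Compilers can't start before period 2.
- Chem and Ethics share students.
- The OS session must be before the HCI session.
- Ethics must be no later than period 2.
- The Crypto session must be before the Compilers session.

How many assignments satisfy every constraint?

Splitting on Compilers: it can be period 2 (8), period 3 (13), period 4 (13). Listing each branch's schedules as (Chem, HCI, OS, Ethics, Logic, Crypto) by period number:
Compilers=period 2: (5,5,1,2,3,1) (5,5,1,2,4,1) (5,5,3,2,1,1) (5,5,3,2,3,1) (5,5,3,2,4,1) (5,5,4,2,1,1) (5,5,4,2,3,1) (5,5,4,2,4,1) — 8.
Compilers=period 3: (5,5,1,2,2,1) (5,5,1,2,3,1) (5,5,1,2,4,1) (5,5,2,2,1,1) (5,5,2,2,3,1) (5,5,2,2,4,1) (5,5,3,2,1,1) (5,5,3,2,2,1) (5,5,3,2,4,1) (5,5,4,2,1,1) (5,5,4,2,2,1) (5,5,4,2,3,1) (5,5,4,2,4,1) — 13.
Compilers=period 4: (5,5,1,2,2,1) (5,5,1,2,3,1) (5,5,1,2,4,1) (5,5,2,2,1,1) (5,5,2,2,3,1) (5,5,2,2,4,1) (5,5,3,2,1,1) (5,5,3,2,2,1) (5,5,3,2,3,1) (5,5,3,2,4,1) (5,5,4,2,1,1) (5,5,4,2,2,1) (5,5,4,2,3,1) — 13.
Summing: 8 + 13 + 13 = 34.

34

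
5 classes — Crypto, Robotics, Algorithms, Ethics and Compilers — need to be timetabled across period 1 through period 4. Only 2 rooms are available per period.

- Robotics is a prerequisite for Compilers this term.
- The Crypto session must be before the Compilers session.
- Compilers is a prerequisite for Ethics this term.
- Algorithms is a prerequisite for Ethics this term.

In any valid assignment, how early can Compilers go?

Precedence pushes Compilers to at least period 2; downstream work caps Compilers at period 3.
Compilers at period 2 is achievable: Ethics=period 3, Algorithms=period 2, Crypto=period 1, Robotics=period 1, Compilers=period 2.

period 2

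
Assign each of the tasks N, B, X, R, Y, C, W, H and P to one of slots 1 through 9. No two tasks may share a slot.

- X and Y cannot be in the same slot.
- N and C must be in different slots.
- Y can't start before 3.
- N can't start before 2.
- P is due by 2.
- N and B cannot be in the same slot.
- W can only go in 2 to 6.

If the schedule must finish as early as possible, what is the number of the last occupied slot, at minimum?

With at most 1 per slot and 9 tasks, at least 9 slots are needed.
Y can't be placed before 3, so the schedule must run through at least slot 3.
9 works (last occupied slot: 9): for example W in 2, R in 7, C in 8, X in 6, N in 4, H in 9, Y in 3, B in 5, P in 1.

slot 9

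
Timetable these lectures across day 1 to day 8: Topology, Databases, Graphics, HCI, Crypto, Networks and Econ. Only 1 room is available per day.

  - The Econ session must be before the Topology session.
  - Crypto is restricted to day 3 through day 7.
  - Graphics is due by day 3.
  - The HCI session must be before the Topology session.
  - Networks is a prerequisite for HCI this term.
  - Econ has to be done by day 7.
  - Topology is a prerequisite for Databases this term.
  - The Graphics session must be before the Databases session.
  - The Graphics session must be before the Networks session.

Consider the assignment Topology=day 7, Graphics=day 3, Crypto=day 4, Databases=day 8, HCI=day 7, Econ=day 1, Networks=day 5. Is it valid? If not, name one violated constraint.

Topology is a prerequisite for Databases this term — holds.
Crypto is restricted to day 3 through day 7 — holds.
Only 1 room is available per day — violated.
Networks is a prerequisite for HCI this term — holds.
The Econ session must be before the Topology session — holds.
The Graphics session must be before the Databases session — holds.
Econ has to be done by day 7 — holds.
The HCI session must be before the Topology session — violated.
Graphics is due by day 3 — holds.
The Graphics session must be before the Networks session — holds.

No — it violates: Only 1 room is available per day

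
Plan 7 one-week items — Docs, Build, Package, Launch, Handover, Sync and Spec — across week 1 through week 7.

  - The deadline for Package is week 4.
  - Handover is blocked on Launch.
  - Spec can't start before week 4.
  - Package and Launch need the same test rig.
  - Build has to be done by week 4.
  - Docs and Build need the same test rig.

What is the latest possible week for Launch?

week 6

Downstream work caps Launch at week 6.
Launch at week 6 is achievable: Docs in week 2, Spec in week 4, Build in week 1, Handover in week 7, Package in week 1, Launch in week 6, Sync in week 1.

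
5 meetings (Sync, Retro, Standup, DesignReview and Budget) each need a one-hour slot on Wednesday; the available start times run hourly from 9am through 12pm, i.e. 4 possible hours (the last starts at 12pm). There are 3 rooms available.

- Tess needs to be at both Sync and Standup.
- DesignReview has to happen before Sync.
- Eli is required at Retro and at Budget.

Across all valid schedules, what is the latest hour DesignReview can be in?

Downstream work caps DesignReview at 11am.
DesignReview at 11am is achievable: DesignReview=11am; Retro=9am; Budget=10am; Standup=9am; Sync=12pm.

11am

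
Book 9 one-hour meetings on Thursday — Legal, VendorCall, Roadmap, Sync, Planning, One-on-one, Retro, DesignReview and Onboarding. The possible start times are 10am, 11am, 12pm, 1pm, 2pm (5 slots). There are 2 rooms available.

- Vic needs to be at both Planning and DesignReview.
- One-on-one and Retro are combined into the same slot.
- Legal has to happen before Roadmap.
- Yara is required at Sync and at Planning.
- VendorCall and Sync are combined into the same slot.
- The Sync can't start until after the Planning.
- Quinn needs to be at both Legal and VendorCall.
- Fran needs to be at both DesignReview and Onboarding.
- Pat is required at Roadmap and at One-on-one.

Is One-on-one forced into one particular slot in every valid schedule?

No

One-on-one can be 10am (e.g. One-on-one -> 10am; Retro -> 10am; Onboarding -> 2pm; Sync -> 1pm; Planning -> 11am; VendorCall -> 1pm; Legal -> 11am; Roadmap -> 12pm; DesignReview -> 12pm) or 11am (e.g. VendorCall -> 1pm, One-on-one -> 11am, DesignReview -> 12pm, Retro -> 11am, Legal -> 10am, Onboarding -> 2pm, Sync -> 1pm, Planning -> 10am, Roadmap -> 12pm).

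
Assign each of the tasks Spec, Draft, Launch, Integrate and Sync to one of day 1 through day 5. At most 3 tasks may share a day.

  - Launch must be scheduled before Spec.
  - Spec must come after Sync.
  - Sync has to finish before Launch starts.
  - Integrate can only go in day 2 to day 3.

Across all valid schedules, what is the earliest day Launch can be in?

Precedence pushes Launch to at least day 2; downstream work caps Launch at day 4.
Launch at day 2 is achievable: Integrate -> day 2; Sync -> day 1; Launch -> day 2; Spec -> day 3; Draft -> day 1.

day 2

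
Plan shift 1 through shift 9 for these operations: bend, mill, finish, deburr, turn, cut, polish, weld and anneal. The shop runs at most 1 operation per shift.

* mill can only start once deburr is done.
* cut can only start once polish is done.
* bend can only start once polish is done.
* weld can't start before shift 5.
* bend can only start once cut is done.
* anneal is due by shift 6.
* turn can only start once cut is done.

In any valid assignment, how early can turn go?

shift 3

Precedence pushes turn to at least shift 3.
turn at shift 3 is achievable: weld=shift 5; turn=shift 3; cut=shift 2; finish=shift 9; deburr=shift 7; anneal=shift 4; polish=shift 1; mill=shift 8; bend=shift 6.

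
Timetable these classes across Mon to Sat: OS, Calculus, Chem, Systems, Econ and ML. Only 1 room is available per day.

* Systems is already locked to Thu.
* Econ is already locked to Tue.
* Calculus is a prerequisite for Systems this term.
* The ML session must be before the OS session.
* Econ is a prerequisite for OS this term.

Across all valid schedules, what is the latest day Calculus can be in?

Wed

Downstream work caps Calculus at Wed.
Calculus at Wed is achievable: Calculus -> Wed, Systems -> Thu, OS -> Fri, Econ -> Tue, ML -> Mon, Chem -> Sat.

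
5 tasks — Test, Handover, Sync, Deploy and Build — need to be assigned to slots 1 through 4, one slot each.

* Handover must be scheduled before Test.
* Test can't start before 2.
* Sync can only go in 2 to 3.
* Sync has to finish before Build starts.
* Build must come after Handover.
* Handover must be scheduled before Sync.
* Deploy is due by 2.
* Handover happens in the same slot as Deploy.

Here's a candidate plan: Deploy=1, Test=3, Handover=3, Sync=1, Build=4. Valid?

Deploy is due by 2 — holds.
Handover must be scheduled before Test — violated.
Sync has to finish before Build starts — holds.
Handover must be scheduled before Sync — violated.
Test can't start before 2 — holds.
Build must come after Handover — holds.
Sync can only go in 2 to 3 — violated.
Handover happens in the same slot as Deploy — violated.

No. Handover must be scheduled before Sync is not satisfied.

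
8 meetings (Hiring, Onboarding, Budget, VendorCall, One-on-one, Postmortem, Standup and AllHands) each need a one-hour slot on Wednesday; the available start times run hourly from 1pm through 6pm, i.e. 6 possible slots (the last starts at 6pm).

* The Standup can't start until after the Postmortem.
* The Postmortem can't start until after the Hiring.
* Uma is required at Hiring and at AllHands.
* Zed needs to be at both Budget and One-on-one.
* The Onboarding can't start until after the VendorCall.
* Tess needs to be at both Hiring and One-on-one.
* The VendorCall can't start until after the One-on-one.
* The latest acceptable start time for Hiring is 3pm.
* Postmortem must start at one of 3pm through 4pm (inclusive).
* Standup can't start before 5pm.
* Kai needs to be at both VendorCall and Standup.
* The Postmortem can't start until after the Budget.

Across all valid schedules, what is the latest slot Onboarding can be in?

Precedence pushes Onboarding to at least 3pm.
Onboarding at 6pm is achievable: Standup -> 5pm, Hiring -> 1pm, Onboarding -> 6pm, VendorCall -> 3pm, AllHands -> 2pm, Budget -> 1pm, One-on-one -> 2pm, Postmortem -> 3pm.

6pm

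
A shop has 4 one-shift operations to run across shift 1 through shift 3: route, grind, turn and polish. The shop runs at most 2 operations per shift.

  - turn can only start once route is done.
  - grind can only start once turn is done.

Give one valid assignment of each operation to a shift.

polish=shift 1, turn=shift 2, route=shift 1, grind=shift 3

Checking: route(shift 1) before turn(shift 2); turn(shift 2) before grind(shift 3); max 2 per shift (cap 2).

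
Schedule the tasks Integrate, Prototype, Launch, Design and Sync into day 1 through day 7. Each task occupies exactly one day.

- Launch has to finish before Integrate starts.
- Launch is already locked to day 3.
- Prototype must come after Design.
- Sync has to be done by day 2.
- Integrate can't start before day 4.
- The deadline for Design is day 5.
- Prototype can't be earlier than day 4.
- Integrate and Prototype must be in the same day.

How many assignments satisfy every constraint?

34

Splitting on Integrate: it can be day 4 (6), day 5 (8), day 6 (10), day 7 (10). Listing each branch's schedules as (Prototype, Launch, Design, Sync) by day number:
Integrate=day 4: (4,3,1,1) (4,3,1,2) (4,3,2,1) (4,3,2,2) (4,3,3,1) (4,3,3,2) — 6.
Integrate=day 5: (5,3,1,1) (5,3,1,2) (5,3,2,1) (5,3,2,2) (5,3,3,1) (5,3,3,2) (5,3,4,1) (5,3,4,2) — 8.
Integrate=day 6: (6,3,1,1) (6,3,1,2) (6,3,2,1) (6,3,2,2) (6,3,3,1) (6,3,3,2) (6,3,4,1) (6,3,4,2) (6,3,5,1) (6,3,5,2) — 10.
Integrate=day 7: (7,3,1,1) (7,3,1,2) (7,3,2,1) (7,3,2,2) (7,3,3,1) (7,3,3,2) (7,3,4,1) (7,3,4,2) (7,3,5,1) (7,3,5,2) — 10.
Summing: 6 + 8 + 10 + 10 = 34.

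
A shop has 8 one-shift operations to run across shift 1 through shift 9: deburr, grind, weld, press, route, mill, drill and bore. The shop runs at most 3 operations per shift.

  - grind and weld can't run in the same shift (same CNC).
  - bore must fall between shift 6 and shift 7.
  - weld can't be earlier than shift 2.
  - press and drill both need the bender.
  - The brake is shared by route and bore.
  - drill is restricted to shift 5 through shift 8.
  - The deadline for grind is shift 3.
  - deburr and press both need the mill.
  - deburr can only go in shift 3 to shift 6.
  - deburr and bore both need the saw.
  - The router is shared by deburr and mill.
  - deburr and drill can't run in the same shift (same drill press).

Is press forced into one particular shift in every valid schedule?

No

press can be shift 1 (e.g. mill -> shift 2, deburr -> shift 3, weld -> shift 2, press -> shift 1, drill -> shift 5, route -> shift 1, bore -> shift 6, grind -> shift 1) or shift 2 (e.g. deburr=shift 3; mill=shift 1; route=shift 1; grind=shift 1; weld=shift 2; drill=shift 5; bore=shift 6; press=shift 2).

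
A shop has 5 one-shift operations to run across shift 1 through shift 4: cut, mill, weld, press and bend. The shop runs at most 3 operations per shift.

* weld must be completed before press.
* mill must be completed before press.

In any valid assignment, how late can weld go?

shift 3

Downstream work caps weld at shift 3.
weld at shift 3 is achievable: bend -> shift 1; weld -> shift 3; cut -> shift 1; press -> shift 4; mill -> shift 1.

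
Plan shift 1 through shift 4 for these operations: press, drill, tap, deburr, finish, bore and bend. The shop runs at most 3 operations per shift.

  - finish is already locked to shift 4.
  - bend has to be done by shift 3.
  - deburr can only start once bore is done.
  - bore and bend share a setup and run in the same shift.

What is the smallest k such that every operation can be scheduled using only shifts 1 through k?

The precedence chain requires at least 2 distinct shifts.
With at most 3 per shift and 7 operations, at least 3 shifts are needed.
finish can't be placed before shift 4, so the schedule must run through at least shift 4.
4 works (last occupied shift: shift 4): for example tap -> shift 2, drill -> shift 2, finish -> shift 4, bore -> shift 1, press -> shift 1, bend -> shift 1, deburr -> shift 2.

4 shifts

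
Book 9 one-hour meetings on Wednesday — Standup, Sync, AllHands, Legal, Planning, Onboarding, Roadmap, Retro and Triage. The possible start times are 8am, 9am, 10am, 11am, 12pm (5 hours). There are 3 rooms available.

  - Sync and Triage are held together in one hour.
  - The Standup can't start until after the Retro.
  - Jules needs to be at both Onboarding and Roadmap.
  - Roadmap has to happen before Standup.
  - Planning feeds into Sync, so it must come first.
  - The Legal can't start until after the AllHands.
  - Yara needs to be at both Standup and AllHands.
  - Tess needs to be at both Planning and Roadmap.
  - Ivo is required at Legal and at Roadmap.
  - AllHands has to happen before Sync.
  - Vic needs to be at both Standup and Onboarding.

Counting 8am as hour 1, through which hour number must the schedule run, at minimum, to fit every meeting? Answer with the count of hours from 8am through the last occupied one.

The precedence chain requires at least 2 distinct hours.
With at most 3 per hour and 9 meetings, at least 3 hours are needed.
3 works (last occupied hour: 10am): for example AllHands -> 8am; Retro -> 8am; Roadmap -> 8am; Triage -> 10am; Standup -> 9am; Onboarding -> 10am; Sync -> 10am; Legal -> 9am; Planning -> 9am.

3 hours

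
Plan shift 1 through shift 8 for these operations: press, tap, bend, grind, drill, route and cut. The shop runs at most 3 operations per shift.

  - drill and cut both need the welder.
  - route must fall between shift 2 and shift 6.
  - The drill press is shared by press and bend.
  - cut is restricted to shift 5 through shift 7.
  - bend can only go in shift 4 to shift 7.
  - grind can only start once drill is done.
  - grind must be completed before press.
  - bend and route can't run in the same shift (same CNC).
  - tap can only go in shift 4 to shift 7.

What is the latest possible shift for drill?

shift 6

Downstream work caps drill at shift 6.
drill at shift 6 is achievable: cut in shift 5; bend in shift 4; tap in shift 4; press in shift 8; drill in shift 6; route in shift 2; grind in shift 7.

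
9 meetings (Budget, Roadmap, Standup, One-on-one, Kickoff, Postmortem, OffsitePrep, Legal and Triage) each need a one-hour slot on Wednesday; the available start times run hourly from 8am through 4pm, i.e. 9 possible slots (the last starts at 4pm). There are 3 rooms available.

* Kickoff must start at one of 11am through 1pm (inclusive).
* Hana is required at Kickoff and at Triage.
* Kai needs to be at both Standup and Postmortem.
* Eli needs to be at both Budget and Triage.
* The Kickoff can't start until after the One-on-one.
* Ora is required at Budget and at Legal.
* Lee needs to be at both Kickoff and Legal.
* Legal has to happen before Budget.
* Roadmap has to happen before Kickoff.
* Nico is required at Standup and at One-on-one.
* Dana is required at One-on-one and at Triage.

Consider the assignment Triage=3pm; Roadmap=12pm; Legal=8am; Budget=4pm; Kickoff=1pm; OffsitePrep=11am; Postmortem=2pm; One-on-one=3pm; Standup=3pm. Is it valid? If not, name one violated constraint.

No. Nico is required at Standup and at One-on-one is not satisfied.

Lee needs to be at both Kickoff and Legal — holds.
Legal has to happen before Budget — holds.
Dana is required at One-on-one and at Triage — violated.
Kickoff must start at one of 11am through 1pm (inclusive) — holds.
Roadmap has to happen before Kickoff — holds.
Eli needs to be at both Budget and Triage — holds.
The Kickoff can't start until after the One-on-one — violated.
Kai needs to be at both Standup and Postmortem — holds.
Nico is required at Standup and at One-on-one — violated.
There are 3 rooms available — holds.
Hana is required at Kickoff and at Triage — holds.
Ora is required at Budget and at Legal — holds.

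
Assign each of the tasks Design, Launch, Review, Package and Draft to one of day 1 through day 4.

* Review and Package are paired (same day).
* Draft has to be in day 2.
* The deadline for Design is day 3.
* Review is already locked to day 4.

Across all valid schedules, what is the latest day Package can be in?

day 4

Package must be in the same day as Review, which can't be before day 4, so Package is at least day 4.
Package at day 4 is achievable: Design -> day 1; Review -> day 4; Package -> day 4; Launch -> day 1; Draft -> day 2.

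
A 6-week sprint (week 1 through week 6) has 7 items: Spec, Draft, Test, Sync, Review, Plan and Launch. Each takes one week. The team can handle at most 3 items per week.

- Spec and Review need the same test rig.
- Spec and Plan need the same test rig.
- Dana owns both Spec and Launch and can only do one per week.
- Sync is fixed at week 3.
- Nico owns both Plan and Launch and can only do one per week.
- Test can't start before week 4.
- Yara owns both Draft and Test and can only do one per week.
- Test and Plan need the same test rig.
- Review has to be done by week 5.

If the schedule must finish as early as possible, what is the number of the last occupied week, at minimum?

With at most 3 per week and 7 work items, at least 3 weeks are needed.
Test can't be placed before week 4, so the schedule must run through at least week 4.
4 works (last occupied week: week 4): for example Sync=week 3, Launch=week 3, Review=week 2, Plan=week 2, Draft=week 1, Test=week 4, Spec=week 1.

4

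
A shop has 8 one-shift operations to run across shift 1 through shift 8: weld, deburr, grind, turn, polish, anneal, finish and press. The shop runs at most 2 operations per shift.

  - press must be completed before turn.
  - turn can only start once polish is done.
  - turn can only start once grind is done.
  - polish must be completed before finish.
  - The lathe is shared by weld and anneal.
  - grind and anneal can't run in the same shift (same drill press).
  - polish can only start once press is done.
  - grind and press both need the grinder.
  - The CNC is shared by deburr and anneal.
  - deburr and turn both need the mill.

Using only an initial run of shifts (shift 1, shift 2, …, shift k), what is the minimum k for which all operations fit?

4

The precedence chain requires at least 3 distinct shifts.
With at most 2 per shift and 8 operations, at least 4 shifts are needed.
4 works (last occupied shift: shift 4): for example polish -> shift 2, grind -> shift 2, deburr -> shift 4, weld -> shift 4, finish -> shift 3, anneal -> shift 1, press -> shift 1, turn -> shift 3.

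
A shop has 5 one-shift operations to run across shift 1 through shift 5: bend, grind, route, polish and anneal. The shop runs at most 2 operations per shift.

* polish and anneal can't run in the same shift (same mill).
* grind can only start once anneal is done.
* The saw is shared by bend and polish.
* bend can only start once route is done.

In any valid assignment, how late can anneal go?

Downstream work caps anneal at shift 4.
anneal at shift 4 is achievable: grind=shift 5, polish=shift 1, anneal=shift 4, bend=shift 2, route=shift 1.

shift 4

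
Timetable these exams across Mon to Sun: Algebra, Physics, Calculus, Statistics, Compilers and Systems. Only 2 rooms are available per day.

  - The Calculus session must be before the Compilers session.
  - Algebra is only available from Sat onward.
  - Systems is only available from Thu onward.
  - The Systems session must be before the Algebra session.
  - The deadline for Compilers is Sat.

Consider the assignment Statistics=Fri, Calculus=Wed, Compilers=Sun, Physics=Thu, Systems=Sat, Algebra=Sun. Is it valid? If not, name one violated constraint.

Only 2 rooms are available per day — holds.
Systems is only available from Thu onward — holds.
The Systems session must be before the Algebra session — holds.
The deadline for Compilers is Sat — violated.
Algebra is only available from Sat onward — holds.
The Calculus session must be before the Compilers session — holds.

No. The deadline for Compilers is Sat is not satisfied.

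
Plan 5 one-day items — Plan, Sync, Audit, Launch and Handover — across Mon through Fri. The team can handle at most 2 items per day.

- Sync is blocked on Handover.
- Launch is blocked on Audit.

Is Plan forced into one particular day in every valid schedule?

No

Plan can be Mon (e.g. Launch -> Wed, Audit -> Tue, Handover -> Mon, Sync -> Tue, Plan -> Mon) or Tue (e.g. Sync in Tue; Handover in Mon; Plan in Tue; Audit in Mon; Launch in Wed).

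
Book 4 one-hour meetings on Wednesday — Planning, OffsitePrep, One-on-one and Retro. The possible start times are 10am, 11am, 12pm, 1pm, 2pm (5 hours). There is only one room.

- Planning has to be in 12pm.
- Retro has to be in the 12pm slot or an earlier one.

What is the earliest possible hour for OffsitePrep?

OffsitePrep at 10am is achievable: Planning -> 12pm, One-on-one -> 1pm, Retro -> 11am, OffsitePrep -> 10am.

10am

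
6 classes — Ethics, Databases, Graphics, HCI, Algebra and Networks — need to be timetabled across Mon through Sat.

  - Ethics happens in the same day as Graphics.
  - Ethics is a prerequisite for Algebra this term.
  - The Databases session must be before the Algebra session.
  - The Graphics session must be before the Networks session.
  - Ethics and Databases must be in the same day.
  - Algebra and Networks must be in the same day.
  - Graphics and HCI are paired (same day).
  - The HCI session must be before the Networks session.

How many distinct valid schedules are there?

15

Splitting on Ethics: it can be Mon (5), Tue (4), Wed (3), Thu (2), Fri (1). Listing each branch's schedules as (Databases, Graphics, HCI, Algebra, Networks):
Ethics=Mon: (Mon,Mon,Mon,Tue,Tue) (Mon,Mon,Mon,Wed,Wed) (Mon,Mon,Mon,Thu,Thu) (Mon,Mon,Mon,Fri,Fri) (Mon,Mon,Mon,Sat,Sat) — 5.
Ethics=Tue: (Tue,Tue,Tue,Wed,Wed) (Tue,Tue,Tue,Thu,Thu) (Tue,Tue,Tue,Fri,Fri) (Tue,Tue,Tue,Sat,Sat) — 4.
Ethics=Wed: (Wed,Wed,Wed,Thu,Thu) (Wed,Wed,Wed,Fri,Fri) (Wed,Wed,Wed,Sat,Sat) — 3.
Ethics=Thu: (Thu,Thu,Thu,Fri,Fri) (Thu,Thu,Thu,Sat,Sat) — 2.
Ethics=Fri: (Fri,Fri,Fri,Sat,Sat) — 1.
Summing: 5 + 4 + 3 + 2 + 1 = 15.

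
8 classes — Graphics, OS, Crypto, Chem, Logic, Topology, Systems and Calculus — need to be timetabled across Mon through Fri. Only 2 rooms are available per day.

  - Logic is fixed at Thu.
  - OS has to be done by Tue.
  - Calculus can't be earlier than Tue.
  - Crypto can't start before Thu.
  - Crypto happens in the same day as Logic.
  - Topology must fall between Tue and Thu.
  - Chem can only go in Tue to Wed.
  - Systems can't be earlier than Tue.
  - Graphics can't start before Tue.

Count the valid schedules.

Splitting on Graphics: it can be Tue (10), Wed (11), Fri (24). Listing each branch's schedules as (OS, Crypto, Chem, Logic, Topology, Systems, Calculus):
Graphics=Tue: (Mon,Thu,Tue,Thu,Wed,Wed,Fri) (Mon,Thu,Tue,Thu,Wed,Fri,Wed) (Mon,Thu,Tue,Thu,Wed,Fri,Fri) (Mon,Thu,Wed,Thu,Tue,Wed,Fri) (Mon,Thu,Wed,Thu,Tue,Fri,Wed) (Mon,Thu,Wed,Thu,Tue,Fri,Fri) (Mon,Thu,Wed,Thu,Wed,Tue,Fri) (Mon,Thu,Wed,Thu,Wed,Fri,Tue) (Mon,Thu,Wed,Thu,Wed,Fri,Fri) (Tue,Thu,Wed,Thu,Wed,Fri,Fri) — 10.
Graphics=Wed: (Mon,Thu,Tue,Thu,Tue,Wed,Fri) (Mon,Thu,Tue,Thu,Tue,Fri,Wed) (Mon,Thu,Tue,Thu,Tue,Fri,Fri) (Mon,Thu,Tue,Thu,Wed,Tue,Fri) (Mon,Thu,Tue,Thu,Wed,Fri,Tue) (Mon,Thu,Tue,Thu,Wed,Fri,Fri) (Mon,Thu,Wed,Thu,Tue,Tue,Fri) (Mon,Thu,Wed,Thu,Tue,Fri,Tue) (Mon,Thu,Wed,Thu,Tue,Fri,Fri) (Tue,Thu,Tue,Thu,Wed,Fri,Fri) (Tue,Thu,Wed,Thu,Tue,Fri,Fri) — 11.
Graphics=Fri: (Mon,Thu,Tue,Thu,Tue,Wed,Wed) (Mon,Thu,Tue,Thu,Tue,Wed,Fri) (Mon,Thu,Tue,Thu,Tue,Fri,Wed) (Mon,Thu,Tue,Thu,Wed,Tue,Wed) (Mon,Thu,Tue,Thu,Wed,Tue,Fri) (Mon,Thu,Tue,Thu,Wed,Wed,Tue) (Mon,Thu,Tue,Thu,Wed,Wed,Fri) (Mon,Thu,Tue,Thu,Wed,Fri,Tue) (Mon,Thu,Tue,Thu,Wed,Fri,Wed) (Mon,Thu,Wed,Thu,Tue,Tue,Wed) (Mon,Thu,Wed,Thu,Tue,Tue,Fri) (Mon,Thu,Wed,Thu,Tue,Wed,Tue) (Mon,Thu,Wed,Thu,Tue,Wed,Fri) (Mon,Thu,Wed,Thu,Tue,Fri,Tue) (Mon,Thu,Wed,Thu,Tue,Fri,Wed) (Mon,Thu,Wed,Thu,Wed,Tue,Tue) (Mon,Thu,Wed,Thu,Wed,Tue,Fri) (Mon,Thu,Wed,Thu,Wed,Fri,Tue) (Tue,Thu,Tue,Thu,Wed,Wed,Fri) (Tue,Thu,Tue,Thu,Wed,Fri,Wed) (Tue,Thu,Wed,Thu,Tue,Wed,Fri) (Tue,Thu,Wed,Thu,Tue,Fri,Wed) (Tue,Thu,Wed,Thu,Wed,Tue,Fri) (Tue,Thu,Wed,Thu,Wed,Fri,Tue) — 24.
Summing: 10 + 11 + 24 = 45.

45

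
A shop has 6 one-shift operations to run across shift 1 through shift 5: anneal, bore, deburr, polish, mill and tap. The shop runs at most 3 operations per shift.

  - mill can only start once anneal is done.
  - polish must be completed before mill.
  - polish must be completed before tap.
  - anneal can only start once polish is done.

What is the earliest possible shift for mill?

shift 3

Precedence pushes mill to at least shift 3.
mill at shift 3 is achievable: deburr=shift 1, bore=shift 1, tap=shift 2, mill=shift 3, anneal=shift 2, polish=shift 1.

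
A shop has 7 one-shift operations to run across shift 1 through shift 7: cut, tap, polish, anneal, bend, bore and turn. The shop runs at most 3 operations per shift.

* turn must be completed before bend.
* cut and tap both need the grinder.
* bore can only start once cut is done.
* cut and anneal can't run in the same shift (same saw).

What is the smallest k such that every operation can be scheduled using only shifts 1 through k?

The precedence chain requires at least 2 distinct shifts.
With at most 3 per shift and 7 operations, at least 3 shifts are needed.
3 works (last occupied shift: shift 3): for example bend in shift 2, anneal in shift 3, polish in shift 1, turn in shift 1, bore in shift 2, tap in shift 2, cut in shift 1.

3 shifts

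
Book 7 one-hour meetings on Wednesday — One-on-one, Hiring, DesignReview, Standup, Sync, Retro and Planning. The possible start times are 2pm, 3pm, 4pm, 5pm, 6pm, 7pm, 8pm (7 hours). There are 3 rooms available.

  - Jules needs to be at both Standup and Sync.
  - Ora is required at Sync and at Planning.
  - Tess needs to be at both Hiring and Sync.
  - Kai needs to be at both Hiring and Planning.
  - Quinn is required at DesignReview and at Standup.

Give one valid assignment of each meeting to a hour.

Hiring -> 2pm; Sync -> 4pm; Planning -> 3pm; DesignReview -> 2pm; Retro -> 3pm; One-on-one -> 2pm; Standup -> 3pm

Checking: Standup(3pm) != Sync(4pm); Hiring(2pm) != Sync(4pm); Sync(4pm) != Planning(3pm); DesignReview(2pm) != Standup(3pm); Hiring(2pm) != Planning(3pm); max 3 per hour (cap 3).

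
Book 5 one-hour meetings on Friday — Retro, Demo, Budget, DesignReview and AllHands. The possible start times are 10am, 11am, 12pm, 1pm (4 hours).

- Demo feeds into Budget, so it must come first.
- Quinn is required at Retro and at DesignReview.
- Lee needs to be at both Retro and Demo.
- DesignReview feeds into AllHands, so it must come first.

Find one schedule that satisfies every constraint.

DesignReview=10am; Retro=11am; Budget=11am; Demo=10am; AllHands=11am

Checking: DesignReview(10am) before AllHands(11am); Demo(10am) before Budget(11am); Retro(11am) != Demo(10am); Retro(11am) != DesignReview(10am).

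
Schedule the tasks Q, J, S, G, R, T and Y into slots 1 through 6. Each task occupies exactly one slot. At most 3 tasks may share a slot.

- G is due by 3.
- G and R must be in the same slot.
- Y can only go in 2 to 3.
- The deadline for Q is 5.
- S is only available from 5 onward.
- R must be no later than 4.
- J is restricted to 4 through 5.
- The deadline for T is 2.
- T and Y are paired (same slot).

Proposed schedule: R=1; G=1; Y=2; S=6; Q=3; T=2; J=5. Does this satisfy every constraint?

J is restricted to 4 through 5 — holds.
The deadline for T is 2 — holds.
Y can only go in 2 to 3 — holds.
T and Y are paired (same slot) — holds.
R must be no later than 4 — holds.
S is only available from 5 onward — holds.
G is due by 3 — holds.
G and R must be in the same slot — holds.
At most 3 tasks may share a slot — holds.
The deadline for Q is 5 — holds.

Yes, all constraints hold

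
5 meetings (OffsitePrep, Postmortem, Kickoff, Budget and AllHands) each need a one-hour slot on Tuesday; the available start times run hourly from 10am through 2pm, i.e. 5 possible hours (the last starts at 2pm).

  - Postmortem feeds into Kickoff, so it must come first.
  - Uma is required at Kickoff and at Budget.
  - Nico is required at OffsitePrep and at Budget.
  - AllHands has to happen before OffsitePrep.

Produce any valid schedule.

Kickoff in 11am, Budget in 10am, AllHands in 10am, Postmortem in 10am, OffsitePrep in 11am

Checking: AllHands(10am) before OffsitePrep(11am); Postmortem(10am) before Kickoff(11am); OffsitePrep(11am) != Budget(10am); Kickoff(11am) != Budget(10am).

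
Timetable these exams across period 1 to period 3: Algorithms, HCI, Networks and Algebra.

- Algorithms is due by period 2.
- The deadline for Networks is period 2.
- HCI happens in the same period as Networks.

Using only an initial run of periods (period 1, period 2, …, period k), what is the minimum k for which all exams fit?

1 works (last occupied period: period 1): for example HCI=period 1; Networks=period 1; Algorithms=period 1; Algebra=period 1.

1 period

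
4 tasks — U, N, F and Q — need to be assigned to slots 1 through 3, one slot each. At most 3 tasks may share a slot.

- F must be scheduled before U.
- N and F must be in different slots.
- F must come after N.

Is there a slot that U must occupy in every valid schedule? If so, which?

3

Precedence pushes U to at least 3.
So U is pinned to 3.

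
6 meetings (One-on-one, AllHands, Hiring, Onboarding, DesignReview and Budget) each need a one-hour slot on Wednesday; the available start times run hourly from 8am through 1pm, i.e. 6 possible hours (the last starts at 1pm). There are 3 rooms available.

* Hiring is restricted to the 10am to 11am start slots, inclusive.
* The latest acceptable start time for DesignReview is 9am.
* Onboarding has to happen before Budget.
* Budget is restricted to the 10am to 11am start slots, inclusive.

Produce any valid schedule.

One-on-one=8am, Budget=10am, Onboarding=8am, Hiring=10am, DesignReview=8am, AllHands=9am

Checking: Onboarding(8am) before Budget(10am); Budget=10am in [10am,11am]; DesignReview=8am in [8am,9am]; Hiring=10am in [10am,11am]; max 3 per hour (cap 3).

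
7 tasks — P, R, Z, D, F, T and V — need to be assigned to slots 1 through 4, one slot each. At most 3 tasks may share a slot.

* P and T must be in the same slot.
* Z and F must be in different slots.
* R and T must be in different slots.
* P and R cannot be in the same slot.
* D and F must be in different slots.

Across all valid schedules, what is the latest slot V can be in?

4

V at 4 is achievable: F in 3, R in 2, V in 4, D in 2, Z in 1, T in 1, P in 1.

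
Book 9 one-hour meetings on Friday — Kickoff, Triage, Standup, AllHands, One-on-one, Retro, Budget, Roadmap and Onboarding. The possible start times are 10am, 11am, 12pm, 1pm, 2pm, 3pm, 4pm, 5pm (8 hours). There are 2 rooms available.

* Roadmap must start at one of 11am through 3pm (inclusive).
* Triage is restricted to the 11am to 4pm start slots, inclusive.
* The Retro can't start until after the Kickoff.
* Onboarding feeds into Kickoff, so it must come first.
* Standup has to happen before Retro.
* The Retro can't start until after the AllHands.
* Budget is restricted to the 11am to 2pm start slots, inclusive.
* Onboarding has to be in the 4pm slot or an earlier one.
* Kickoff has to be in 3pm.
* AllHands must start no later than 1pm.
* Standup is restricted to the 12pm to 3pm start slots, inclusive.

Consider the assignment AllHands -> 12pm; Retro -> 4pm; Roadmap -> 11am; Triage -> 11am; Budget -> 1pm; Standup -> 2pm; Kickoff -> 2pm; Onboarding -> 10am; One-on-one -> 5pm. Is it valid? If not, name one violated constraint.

Standup is restricted to the 12pm to 3pm start slots, inclusive — holds.
Roadmap must start at one of 11am through 3pm (inclusive) — holds.
The Retro can't start until after the Kickoff — holds.
Onboarding feeds into Kickoff, so it must come first — holds.
Onboarding has to be in the 4pm slot or an earlier one — holds.
The Retro can't start until after the AllHands — holds.
There are 2 rooms available — holds.
Kickoff has to be in 3pm — violated.
Standup has to happen before Retro — holds.
Triage is restricted to the 11am to 4pm start slots, inclusive — holds.
AllHands must start no later than 1pm — holds.
Budget is restricted to the 11am to 2pm start slots, inclusive — holds.

Invalid. Kickoff has to be in 3pm.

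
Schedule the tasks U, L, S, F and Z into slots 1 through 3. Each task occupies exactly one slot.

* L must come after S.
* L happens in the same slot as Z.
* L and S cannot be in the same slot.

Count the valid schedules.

Splitting on U: it can be 1 (9), 2 (9), 3 (9). Listing each branch's schedules as (L, S, F, Z):
U=1: (2,1,1,2) (2,1,2,2) (2,1,3,2) (3,1,1,3) (3,1,2,3) (3,1,3,3) (3,2,1,3) (3,2,2,3) (3,2,3,3) — 9.
U=2: (2,1,1,2) (2,1,2,2) (2,1,3,2) (3,1,1,3) (3,1,2,3) (3,1,3,3) (3,2,1,3) (3,2,2,3) (3,2,3,3) — 9.
U=3: (2,1,1,2) (2,1,2,2) (2,1,3,2) (3,1,1,3) (3,1,2,3) (3,1,3,3) (3,2,1,3) (3,2,2,3) (3,2,3,3) — 9.
Summing: 9 + 9 + 9 = 27.

27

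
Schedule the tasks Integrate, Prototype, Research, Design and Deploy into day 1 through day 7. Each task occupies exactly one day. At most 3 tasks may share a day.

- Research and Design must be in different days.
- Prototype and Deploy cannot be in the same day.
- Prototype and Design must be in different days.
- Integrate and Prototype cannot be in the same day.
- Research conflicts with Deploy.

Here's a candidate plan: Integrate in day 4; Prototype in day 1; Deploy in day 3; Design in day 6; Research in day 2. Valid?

Integrate and Prototype cannot be in the same day — holds.
Prototype and Design must be in different days — holds.
Research conflicts with Deploy — holds.
Prototype and Deploy cannot be in the same day — holds.
Research and Design must be in different days — holds.
At most 3 tasks may share a day — holds.

Valid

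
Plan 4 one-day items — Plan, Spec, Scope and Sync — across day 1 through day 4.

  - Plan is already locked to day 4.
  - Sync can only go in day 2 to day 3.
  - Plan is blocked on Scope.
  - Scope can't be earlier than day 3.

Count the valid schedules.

Splitting on Spec: it can be day 1 (2), day 2 (2), day 3 (2), day 4 (2). Listing each branch's schedules as (Plan, Scope, Sync) by day number:
Spec=day 1: (4,3,2) (4,3,3) — 2.
Spec=day 2: (4,3,2) (4,3,3) — 2.
Spec=day 3: (4,3,2) (4,3,3) — 2.
Spec=day 4: (4,3,2) (4,3,3) — 2.
Summing: 2 + 2 + 2 + 2 = 8.

8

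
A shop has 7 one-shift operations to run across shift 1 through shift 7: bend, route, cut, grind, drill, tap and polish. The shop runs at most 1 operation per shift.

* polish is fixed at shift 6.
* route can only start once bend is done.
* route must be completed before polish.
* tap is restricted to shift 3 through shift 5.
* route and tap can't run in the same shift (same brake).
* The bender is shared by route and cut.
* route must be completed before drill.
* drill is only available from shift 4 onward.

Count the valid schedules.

Splitting on bend: it can be shift 1 (32), shift 2 (18), shift 3 (4), shift 4 (2). Listing each branch's schedules as (route, cut, grind, drill, tap, polish) by shift number:
bend=shift 1: (2,3,4,7,5,6) (2,3,5,7,4,6) (2,3,7,4,5,6) (2,3,7,5,4,6) (2,4,3,7,5,6) (2,4,5,7,3,6) (2,4,7,5,3,6) (2,5,3,7,4,6) (2,5,4,7,3,6) (2,5,7,4,3,6) (2,7,3,4,5,6) (2,7,3,5,4,6) (2,7,4,5,3,6) (2,7,5,4,3,6) (3,2,4,7,5,6) (3,2,5,7,4,6) (3,2,7,4,5,6) (3,2,7,5,4,6) (3,4,2,7,5,6) (3,5,2,7,4,6) (3,7,2,4,5,6) (3,7,2,5,4,6) (4,2,3,7,5,6) (4,2,5,7,3,6) (4,2,7,5,3,6) (4,3,2,7,5,6) (4,5,2,7,3,6) (4,7,2,5,3,6) (5,2,3,7,4,6) (5,2,4,7,3,6) (5,3,2,7,4,6) (5,4,2,7,3,6) — 32.
bend=shift 2: (3,1,4,7,5,6) (3,1,5,7,4,6) (3,1,7,4,5,6) (3,1,7,5,4,6) (3,4,1,7,5,6) (3,5,1,7,4,6) (3,7,1,4,5,6) (3,7,1,5,4,6) (4,1,3,7,5,6) (4,1,5,7,3,6) (4,1,7,5,3,6) (4,3,1,7,5,6) (4,5,1,7,3,6) (4,7,1,5,3,6) (5,1,3,7,4,6) (5,1,4,7,3,6) (5,3,1,7,4,6) (5,4,1,7,3,6) — 18.
bend=shift 3: (4,1,2,7,5,6) (4,2,1,7,5,6) (5,1,2,7,4,6) (5,2,1,7,4,6) — 4.
bend=shift 4: (5,1,2,7,3,6) (5,2,1,7,3,6) — 2.
Summing: 32 + 18 + 4 + 2 = 56.

56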